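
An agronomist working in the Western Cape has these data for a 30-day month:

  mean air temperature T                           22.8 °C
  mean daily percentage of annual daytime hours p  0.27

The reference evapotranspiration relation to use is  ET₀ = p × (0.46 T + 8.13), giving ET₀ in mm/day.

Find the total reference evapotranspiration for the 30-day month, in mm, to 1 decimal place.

ET₀ = 0.27 × (0.46 × 22.8 + 8.13) = 0.27 × 18.618 = 5.0269 mm/d
Monthly total = 5.0269 × 30 = 150.807 mm

150.8 mm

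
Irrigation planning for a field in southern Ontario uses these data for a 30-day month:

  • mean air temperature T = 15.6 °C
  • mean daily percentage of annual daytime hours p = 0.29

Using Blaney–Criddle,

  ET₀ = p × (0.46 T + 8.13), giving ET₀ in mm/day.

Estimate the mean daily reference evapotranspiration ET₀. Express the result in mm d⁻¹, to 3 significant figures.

4.44 mm d⁻¹

ET₀ = 0.29 × (0.46 × 15.6 + 8.13) = 0.29 × 15.306 = 4.4387 mm/d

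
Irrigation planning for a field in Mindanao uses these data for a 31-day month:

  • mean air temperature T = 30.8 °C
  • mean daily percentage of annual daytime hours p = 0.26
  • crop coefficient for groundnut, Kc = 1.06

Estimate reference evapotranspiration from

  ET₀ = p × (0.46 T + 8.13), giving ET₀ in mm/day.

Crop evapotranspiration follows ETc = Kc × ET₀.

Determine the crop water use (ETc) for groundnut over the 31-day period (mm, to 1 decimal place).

ET₀ = 0.26 × (0.46 × 30.8 + 8.13) = 0.26 × 22.298 = 5.7975 mm/d
ETc = Kc × ET₀ = 1.06 × 5.7975 = 6.1454 mm/d
Over 31 days: 6.1454 × 31 = 190.507 mm

190.5 mm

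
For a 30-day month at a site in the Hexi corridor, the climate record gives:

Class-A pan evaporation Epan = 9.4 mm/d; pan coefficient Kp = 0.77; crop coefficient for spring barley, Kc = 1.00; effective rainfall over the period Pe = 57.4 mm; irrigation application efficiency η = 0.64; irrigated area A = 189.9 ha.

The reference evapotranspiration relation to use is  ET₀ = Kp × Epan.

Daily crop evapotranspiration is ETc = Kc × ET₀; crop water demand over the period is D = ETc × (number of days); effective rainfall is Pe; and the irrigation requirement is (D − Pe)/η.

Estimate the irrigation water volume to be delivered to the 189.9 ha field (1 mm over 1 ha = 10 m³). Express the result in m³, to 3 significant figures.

ET₀ = 0.77 × 9.4 = 7.2380 mm/d
ETc = Kc × ET₀ = 1.00 × 7.2380 = 7.2380 mm/d
Crop demand D = ETc × 30 d = 7.2380 × 30 = 217.140 mm
D − Pe = 217.140 − 57.4 = 159.740 mm
Gross irrigation = 159.740 / 0.64 = 249.594 mm
Volume = 249.594 mm × 189.9 ha × 10 = 473979.0 m³

474000 m³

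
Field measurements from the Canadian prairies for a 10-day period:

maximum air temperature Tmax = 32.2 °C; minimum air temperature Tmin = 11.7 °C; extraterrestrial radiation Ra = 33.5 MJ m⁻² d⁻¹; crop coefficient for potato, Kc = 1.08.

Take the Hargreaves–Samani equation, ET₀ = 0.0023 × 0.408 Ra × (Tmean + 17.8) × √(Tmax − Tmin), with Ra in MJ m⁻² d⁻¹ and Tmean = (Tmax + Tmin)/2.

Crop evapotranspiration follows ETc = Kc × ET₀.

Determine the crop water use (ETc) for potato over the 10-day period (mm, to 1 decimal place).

Tmean = (32.2 + 11.7)/2 = 21.95 °C
0.408 Ra = 0.408 × 33.5 = 13.6680 mm/d equivalent
ET₀ = 0.0023 × 13.6680 × (21.95 + 17.8) × √20.5 = 0.0023 × 13.6680 × 39.75 × 4.5277 = 5.6578 mm/d
ETc = Kc × ET₀ = 1.08 × 5.6578 = 6.1104 mm/d
Over 10 days: 6.1104 × 10 = 61.104 mm

61.1 mm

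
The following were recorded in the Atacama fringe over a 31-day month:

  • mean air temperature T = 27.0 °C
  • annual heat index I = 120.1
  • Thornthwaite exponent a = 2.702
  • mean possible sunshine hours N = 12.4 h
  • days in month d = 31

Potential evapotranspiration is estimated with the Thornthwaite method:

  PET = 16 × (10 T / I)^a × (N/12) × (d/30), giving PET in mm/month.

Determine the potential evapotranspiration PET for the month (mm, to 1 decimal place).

152.5 mm

10T/I = 10 × 27.0 / 120.1 = 2.2481
(10T/I)^a = 2.2481^2.702 = 8.9250
Uncorrected PET = 16 × 8.9250 = 142.800 mm
Correction = (N/12)(d/30) = (12.4/12)(31/30) = 1.0678
PET = 142.800 × 1.0678 = 152.482 mm/month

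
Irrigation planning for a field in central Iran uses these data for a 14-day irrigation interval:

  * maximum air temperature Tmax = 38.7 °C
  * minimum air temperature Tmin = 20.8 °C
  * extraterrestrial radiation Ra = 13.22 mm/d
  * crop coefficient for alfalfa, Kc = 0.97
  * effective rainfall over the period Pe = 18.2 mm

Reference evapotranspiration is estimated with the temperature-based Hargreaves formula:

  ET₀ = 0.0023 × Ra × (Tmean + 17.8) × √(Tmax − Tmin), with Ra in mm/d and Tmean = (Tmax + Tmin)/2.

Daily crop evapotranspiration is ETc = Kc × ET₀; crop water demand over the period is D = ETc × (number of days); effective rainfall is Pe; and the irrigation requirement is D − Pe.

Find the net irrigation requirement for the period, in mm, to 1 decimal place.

Tmean = (38.7 + 20.8)/2 = 29.75 °C
ET₀ = 0.0023 × 13.22 × (29.75 + 17.8) × √17.9 = 0.0023 × 13.22 × 47.55 × 4.2308 = 6.1169 mm/d
ETc = Kc × ET₀ = 0.97 × 6.1169 = 5.9334 mm/d
Crop demand D = ETc × 14 d = 5.9334 × 14 = 83.068 mm
D − Pe = 83.068 − 18.2 = 64.868 mm

64.9 mm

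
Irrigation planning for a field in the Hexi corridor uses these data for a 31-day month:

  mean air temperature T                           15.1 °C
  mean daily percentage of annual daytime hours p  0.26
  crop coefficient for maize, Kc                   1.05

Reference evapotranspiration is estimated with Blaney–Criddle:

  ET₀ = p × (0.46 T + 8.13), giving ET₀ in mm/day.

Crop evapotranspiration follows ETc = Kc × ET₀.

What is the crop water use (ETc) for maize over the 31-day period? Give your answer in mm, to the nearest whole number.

128 mm

ET₀ = 0.26 × (0.46 × 15.1 + 8.13) = 0.26 × 15.076 = 3.9198 mm/d
ETc = Kc × ET₀ = 1.05 × 3.9198 = 4.1158 mm/d
Over 31 days: 4.1158 × 31 = 127.590 mm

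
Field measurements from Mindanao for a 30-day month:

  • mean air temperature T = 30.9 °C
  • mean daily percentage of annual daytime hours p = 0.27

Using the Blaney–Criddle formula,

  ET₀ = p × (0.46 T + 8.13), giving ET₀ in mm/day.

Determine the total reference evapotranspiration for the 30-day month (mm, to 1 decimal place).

ET₀ = 0.27 × (0.46 × 30.9 + 8.13) = 0.27 × 22.344 = 6.0329 mm/d
Monthly total = 6.0329 × 30 = 180.987 mm

181.0 mm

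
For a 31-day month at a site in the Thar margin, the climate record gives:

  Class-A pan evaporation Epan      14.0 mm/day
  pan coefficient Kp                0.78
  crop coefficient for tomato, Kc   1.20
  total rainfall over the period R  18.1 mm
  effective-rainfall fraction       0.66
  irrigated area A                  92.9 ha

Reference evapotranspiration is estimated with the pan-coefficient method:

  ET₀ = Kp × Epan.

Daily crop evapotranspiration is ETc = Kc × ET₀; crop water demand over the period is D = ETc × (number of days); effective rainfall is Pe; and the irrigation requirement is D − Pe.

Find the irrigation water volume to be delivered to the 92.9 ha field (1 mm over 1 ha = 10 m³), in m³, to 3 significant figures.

ET₀ = 0.78 × 14.0 = 10.9200 mm/d
ETc = Kc × ET₀ = 1.20 × 10.9200 = 13.1040 mm/d
Crop demand D = ETc × 31 d = 13.1040 × 31 = 406.224 mm
Pe = 0.66 × 18.1 = 11.946 mm
D − Pe = 406.224 − 11.946 = 394.278 mm
Volume = 394.278 mm × 92.9 ha × 10 = 366284.3 m³

366000 m³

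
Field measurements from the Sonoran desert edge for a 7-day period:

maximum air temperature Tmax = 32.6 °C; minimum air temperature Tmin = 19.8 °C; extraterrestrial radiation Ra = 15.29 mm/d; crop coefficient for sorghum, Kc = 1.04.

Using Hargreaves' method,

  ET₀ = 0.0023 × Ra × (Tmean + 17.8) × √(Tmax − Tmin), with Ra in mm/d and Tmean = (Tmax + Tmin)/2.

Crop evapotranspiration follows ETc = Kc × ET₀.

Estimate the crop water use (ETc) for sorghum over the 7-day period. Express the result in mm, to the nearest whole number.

40 mm

Tmean = (32.6 + 19.8)/2 = 26.20 °C
ET₀ = 0.0023 × 15.29 × (26.20 + 17.8) × √12.8 = 0.0023 × 15.29 × 44.00 × 3.5777 = 5.5359 mm/d
ETc = Kc × ET₀ = 1.04 × 5.5359 = 5.7573 mm/d
Over 7 days: 5.7573 × 7 = 40.301 mm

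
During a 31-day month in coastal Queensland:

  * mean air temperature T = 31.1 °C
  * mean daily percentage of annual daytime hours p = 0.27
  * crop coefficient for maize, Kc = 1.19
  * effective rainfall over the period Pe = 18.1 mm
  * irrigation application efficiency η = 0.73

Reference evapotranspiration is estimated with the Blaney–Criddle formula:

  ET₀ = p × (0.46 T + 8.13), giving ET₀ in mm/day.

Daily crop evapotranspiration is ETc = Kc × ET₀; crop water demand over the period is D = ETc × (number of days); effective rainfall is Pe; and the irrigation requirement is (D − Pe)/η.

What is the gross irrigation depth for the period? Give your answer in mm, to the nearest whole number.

281 mm

ET₀ = 0.27 × (0.46 × 31.1 + 8.13) = 0.27 × 22.436 = 6.0577 mm/d
ETc = Kc × ET₀ = 1.19 × 6.0577 = 7.2087 mm/d
Crop demand D = ETc × 31 d = 7.2087 × 31 = 223.470 mm
D − Pe = 223.470 − 18.1 = 205.370 mm
Gross irrigation = 205.370 / 0.73 = 281.329 mm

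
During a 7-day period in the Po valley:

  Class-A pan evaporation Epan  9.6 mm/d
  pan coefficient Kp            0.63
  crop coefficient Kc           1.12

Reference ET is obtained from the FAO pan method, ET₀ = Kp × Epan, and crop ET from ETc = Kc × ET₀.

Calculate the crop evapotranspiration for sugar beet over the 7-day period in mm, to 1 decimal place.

ET₀ = 0.63 × 9.6 = 6.0480 mm/d
ETc = Kc × ET₀ = 1.12 × 6.0480 = 6.7738 mm/d
Over 7 days: 6.7738 × 7 = 47.417 mm

47.4 mm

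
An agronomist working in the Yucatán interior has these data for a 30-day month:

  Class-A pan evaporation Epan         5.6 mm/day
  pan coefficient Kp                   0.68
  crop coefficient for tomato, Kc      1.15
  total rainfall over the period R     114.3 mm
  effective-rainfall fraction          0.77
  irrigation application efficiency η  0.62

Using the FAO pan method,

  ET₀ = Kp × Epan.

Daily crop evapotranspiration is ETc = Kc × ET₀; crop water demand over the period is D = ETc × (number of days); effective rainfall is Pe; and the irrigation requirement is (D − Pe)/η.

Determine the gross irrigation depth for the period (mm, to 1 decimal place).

69.9 mm

ET₀ = 0.68 × 5.6 = 3.8080 mm/d
ETc = Kc × ET₀ = 1.15 × 3.8080 = 4.3792 mm/d
Crop demand D = ETc × 30 d = 4.3792 × 30 = 131.376 mm
Pe = 0.77 × 114.3 = 88.011 mm
D − Pe = 131.376 − 88.011 = 43.365 mm
Gross irrigation = 43.365 / 0.62 = 69.944 mm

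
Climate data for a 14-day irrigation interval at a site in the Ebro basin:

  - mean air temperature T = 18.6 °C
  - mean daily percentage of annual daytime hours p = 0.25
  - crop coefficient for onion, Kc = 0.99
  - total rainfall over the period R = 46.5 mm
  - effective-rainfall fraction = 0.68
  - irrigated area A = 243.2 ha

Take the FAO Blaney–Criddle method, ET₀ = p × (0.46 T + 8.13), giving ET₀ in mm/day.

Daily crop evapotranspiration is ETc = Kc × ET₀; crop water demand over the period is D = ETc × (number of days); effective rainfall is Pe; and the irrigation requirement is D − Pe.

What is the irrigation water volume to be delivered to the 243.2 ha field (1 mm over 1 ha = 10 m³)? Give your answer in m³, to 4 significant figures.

63710 m³

ET₀ = 0.25 × (0.46 × 18.6 + 8.13) = 0.25 × 16.686 = 4.1715 mm/d
ETc = Kc × ET₀ = 0.99 × 4.1715 = 4.1298 mm/d
Crop demand D = ETc × 14 d = 4.1298 × 14 = 57.817 mm
Pe = 0.68 × 46.5 = 31.620 mm
D − Pe = 57.817 − 31.620 = 26.197 mm
Volume = 26.197 mm × 243.2 ha × 10 = 63711.1 m³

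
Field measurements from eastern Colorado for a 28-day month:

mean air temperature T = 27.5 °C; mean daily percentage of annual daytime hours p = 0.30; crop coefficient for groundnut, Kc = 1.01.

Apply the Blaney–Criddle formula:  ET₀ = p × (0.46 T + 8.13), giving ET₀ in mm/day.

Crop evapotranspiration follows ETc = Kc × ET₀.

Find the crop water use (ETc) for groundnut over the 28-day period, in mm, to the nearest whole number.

176 mm

ET₀ = 0.30 × (0.46 × 27.5 + 8.13) = 0.30 × 20.780 = 6.2340 mm/d
ETc = Kc × ET₀ = 1.01 × 6.2340 = 6.2963 mm/d
Over 28 days: 6.2963 × 28 = 176.296 mm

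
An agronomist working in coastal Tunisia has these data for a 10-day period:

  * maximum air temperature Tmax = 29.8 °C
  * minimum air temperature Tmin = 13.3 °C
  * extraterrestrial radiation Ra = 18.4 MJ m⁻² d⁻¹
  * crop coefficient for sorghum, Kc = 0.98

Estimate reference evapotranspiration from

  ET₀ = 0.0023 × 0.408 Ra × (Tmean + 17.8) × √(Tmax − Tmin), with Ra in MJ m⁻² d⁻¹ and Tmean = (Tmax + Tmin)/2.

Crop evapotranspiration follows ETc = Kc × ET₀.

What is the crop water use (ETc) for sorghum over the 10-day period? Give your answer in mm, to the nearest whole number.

27 mm

Tmean = (29.8 + 13.3)/2 = 21.55 °C
0.408 Ra = 0.408 × 18.4 = 7.5072 mm/d equivalent
ET₀ = 0.0023 × 7.5072 × (21.55 + 17.8) × √16.5 = 0.0023 × 7.5072 × 39.35 × 4.0620 = 2.7599 mm/d
ETc = Kc × ET₀ = 0.98 × 2.7599 = 2.7047 mm/d
Over 10 days: 2.7047 × 10 = 27.047 mm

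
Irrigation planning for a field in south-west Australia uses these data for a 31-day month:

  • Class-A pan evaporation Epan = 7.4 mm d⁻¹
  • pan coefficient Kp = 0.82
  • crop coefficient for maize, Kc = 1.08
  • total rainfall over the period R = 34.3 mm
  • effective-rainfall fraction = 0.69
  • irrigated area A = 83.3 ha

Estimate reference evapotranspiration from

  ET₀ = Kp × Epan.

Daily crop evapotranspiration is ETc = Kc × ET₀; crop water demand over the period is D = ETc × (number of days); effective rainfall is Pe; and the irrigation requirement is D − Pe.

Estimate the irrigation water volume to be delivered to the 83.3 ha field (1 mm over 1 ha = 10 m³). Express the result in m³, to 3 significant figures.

ET₀ = 0.82 × 7.4 = 6.0680 mm/d
ETc = Kc × ET₀ = 1.08 × 6.0680 = 6.5534 mm/d
Crop demand D = ETc × 31 d = 6.5534 × 31 = 203.155 mm
Pe = 0.69 × 34.3 = 23.667 mm
D − Pe = 203.155 − 23.667 = 179.488 mm
Volume = 179.488 mm × 83.3 ha × 10 = 149513.5 m³

150000 m³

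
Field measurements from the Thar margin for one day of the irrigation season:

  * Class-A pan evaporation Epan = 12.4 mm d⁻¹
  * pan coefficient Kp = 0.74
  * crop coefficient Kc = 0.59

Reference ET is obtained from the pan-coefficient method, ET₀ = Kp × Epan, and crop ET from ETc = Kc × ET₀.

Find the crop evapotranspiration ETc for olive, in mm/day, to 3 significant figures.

ET₀ = 0.74 × 12.4 = 9.1760 mm/d
ETc = Kc × ET₀ = 0.59 × 9.1760 = 5.4138 mm/d

5.41 mm/day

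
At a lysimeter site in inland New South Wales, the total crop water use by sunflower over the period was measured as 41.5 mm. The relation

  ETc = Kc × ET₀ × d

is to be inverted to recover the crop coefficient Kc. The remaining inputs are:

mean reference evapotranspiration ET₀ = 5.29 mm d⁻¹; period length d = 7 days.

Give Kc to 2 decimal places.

1.12

ETc = Kc × ET₀ × d  ⇒  Kc = ETc / (ET₀ × d)
Kc = 41.5 / (5.29 × 7) = 41.5 / 37.03 = 1.1207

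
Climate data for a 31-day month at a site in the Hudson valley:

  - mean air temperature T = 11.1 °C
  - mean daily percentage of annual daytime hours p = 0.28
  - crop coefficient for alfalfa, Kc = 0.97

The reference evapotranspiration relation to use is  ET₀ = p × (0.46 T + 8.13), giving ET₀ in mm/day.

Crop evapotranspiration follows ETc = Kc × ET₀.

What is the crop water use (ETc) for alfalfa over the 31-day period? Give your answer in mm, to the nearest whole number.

ET₀ = 0.28 × (0.46 × 11.1 + 8.13) = 0.28 × 13.236 = 3.7061 mm/d
ETc = Kc × ET₀ = 0.97 × 3.7061 = 3.5949 mm/d
Over 31 days: 3.5949 × 31 = 111.442 mm

111 mm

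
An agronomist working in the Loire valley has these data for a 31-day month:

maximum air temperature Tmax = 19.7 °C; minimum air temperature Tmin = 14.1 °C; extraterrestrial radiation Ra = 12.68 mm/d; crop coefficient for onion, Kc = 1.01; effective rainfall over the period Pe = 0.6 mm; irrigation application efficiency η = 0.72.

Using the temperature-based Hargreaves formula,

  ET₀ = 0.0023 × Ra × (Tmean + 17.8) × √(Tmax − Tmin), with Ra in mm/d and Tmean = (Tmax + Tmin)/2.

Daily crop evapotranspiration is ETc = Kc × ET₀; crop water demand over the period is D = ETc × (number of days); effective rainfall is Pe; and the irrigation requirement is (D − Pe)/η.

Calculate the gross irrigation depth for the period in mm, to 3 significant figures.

Tmean = (19.7 + 14.1)/2 = 16.90 °C
ET₀ = 0.0023 × 12.68 × (16.90 + 17.8) × √5.6 = 0.0023 × 12.68 × 34.70 × 2.3664 = 2.3948 mm/d
ETc = Kc × ET₀ = 1.01 × 2.3948 = 2.4187 mm/d
Crop demand D = ETc × 31 d = 2.4187 × 31 = 74.980 mm
D − Pe = 74.980 − 0.6 = 74.380 mm
Gross irrigation = 74.380 / 0.72 = 103.306 mm

103 mm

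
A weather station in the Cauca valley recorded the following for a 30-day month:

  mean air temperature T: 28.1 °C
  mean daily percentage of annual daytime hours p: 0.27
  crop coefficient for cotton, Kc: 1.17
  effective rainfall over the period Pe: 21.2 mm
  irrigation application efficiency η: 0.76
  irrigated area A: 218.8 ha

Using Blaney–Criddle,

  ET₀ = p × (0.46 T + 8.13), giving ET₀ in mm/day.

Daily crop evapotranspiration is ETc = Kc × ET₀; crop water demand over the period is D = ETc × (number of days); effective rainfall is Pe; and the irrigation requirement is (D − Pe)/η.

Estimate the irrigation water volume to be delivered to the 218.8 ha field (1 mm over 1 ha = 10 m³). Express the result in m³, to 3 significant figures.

513000 m³

ET₀ = 0.27 × (0.46 × 28.1 + 8.13) = 0.27 × 21.056 = 5.6851 mm/d
ETc = Kc × ET₀ = 1.17 × 5.6851 = 6.6516 mm/d
Crop demand D = ETc × 30 d = 6.6516 × 30 = 199.548 mm
D − Pe = 199.548 − 21.2 = 178.348 mm
Gross irrigation = 178.348 / 0.76 = 234.668 mm
Volume = 234.668 mm × 218.8 ha × 10 = 513453.6 m³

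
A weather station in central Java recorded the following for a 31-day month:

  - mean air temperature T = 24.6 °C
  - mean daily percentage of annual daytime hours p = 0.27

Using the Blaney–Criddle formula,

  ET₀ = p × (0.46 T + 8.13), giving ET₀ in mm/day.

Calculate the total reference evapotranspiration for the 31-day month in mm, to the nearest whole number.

163 mm

ET₀ = 0.27 × (0.46 × 24.6 + 8.13) = 0.27 × 19.446 = 5.2504 mm/d
Monthly total = 5.2504 × 31 = 162.762 mm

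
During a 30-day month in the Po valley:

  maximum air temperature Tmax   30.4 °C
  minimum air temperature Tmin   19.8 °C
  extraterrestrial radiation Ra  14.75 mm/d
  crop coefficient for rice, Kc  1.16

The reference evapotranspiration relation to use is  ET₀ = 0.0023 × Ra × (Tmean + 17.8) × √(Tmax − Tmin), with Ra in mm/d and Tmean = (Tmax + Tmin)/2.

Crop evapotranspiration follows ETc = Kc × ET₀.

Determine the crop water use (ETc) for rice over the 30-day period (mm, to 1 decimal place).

Tmean = (30.4 + 19.8)/2 = 25.10 °C
ET₀ = 0.0023 × 14.75 × (25.10 + 17.8) × √10.6 = 0.0023 × 14.75 × 42.90 × 3.2558 = 4.7384 mm/d
ETc = Kc × ET₀ = 1.16 × 4.7384 = 5.4965 mm/d
Over 30 days: 5.4965 × 30 = 164.895 mm

164.9 mm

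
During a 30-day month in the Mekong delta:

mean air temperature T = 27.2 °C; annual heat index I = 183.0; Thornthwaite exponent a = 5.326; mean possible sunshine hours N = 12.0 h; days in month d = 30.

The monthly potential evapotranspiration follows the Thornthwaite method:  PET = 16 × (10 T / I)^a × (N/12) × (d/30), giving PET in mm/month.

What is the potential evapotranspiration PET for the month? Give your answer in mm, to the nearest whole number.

10T/I = 10 × 27.2 / 183.0 = 1.4863
(10T/I)^a = 1.4863^5.326 = 8.2535
Uncorrected PET = 16 × 8.2535 = 132.056 mm
Correction = (N/12)(d/30) = (12.0/12)(30/30) = 1.0000
PET = 132.056 × 1.0000 = 132.056 mm/month

132 mm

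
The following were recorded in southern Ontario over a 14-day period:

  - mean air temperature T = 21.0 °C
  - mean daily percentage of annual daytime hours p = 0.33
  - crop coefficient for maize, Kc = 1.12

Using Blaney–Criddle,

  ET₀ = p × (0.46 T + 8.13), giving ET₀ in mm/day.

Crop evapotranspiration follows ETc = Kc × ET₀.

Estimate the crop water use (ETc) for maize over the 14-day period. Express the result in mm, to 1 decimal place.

ET₀ = 0.33 × (0.46 × 21.0 + 8.13) = 0.33 × 17.790 = 5.8707 mm/d
ETc = Kc × ET₀ = 1.12 × 5.8707 = 6.5752 mm/d
Over 14 days: 6.5752 × 14 = 92.053 mm

92.1 mm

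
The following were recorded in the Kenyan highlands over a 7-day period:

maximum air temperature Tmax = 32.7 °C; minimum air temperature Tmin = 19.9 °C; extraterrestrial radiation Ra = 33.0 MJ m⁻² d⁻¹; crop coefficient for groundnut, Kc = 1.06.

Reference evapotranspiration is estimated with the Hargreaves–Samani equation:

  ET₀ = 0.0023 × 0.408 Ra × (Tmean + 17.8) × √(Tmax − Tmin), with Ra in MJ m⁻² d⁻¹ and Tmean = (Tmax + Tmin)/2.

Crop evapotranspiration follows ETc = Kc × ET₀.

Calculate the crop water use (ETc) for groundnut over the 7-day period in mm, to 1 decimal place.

Tmean = (32.7 + 19.9)/2 = 26.30 °C
0.408 Ra = 0.408 × 33.0 = 13.4640 mm/d equivalent
ET₀ = 0.0023 × 13.4640 × (26.30 + 17.8) × √12.8 = 0.0023 × 13.4640 × 44.10 × 3.5777 = 4.8859 mm/d
ETc = Kc × ET₀ = 1.06 × 4.8859 = 5.1791 mm/d
Over 7 days: 5.1791 × 7 = 36.254 mm

36.3 mm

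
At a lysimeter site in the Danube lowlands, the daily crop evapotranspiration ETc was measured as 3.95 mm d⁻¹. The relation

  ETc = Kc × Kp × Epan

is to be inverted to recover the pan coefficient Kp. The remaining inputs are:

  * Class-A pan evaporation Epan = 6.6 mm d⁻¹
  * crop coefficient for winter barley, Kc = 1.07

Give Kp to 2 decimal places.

ETc = Kc × Kp × Epan  ⇒  Kp = ETc / (Kc × Epan)
Kp = 3.95 / (1.07 × 6.6) = 3.95 / 7.062 = 0.5593

0.56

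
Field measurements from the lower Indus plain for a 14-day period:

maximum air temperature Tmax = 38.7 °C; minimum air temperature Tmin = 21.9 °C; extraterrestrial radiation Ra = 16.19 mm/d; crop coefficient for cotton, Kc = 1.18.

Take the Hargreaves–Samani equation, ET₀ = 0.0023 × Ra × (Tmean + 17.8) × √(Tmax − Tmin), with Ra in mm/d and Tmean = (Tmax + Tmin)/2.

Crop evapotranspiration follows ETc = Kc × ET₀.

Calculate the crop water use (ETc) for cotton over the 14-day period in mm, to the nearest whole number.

121 mm

Tmean = (38.7 + 21.9)/2 = 30.30 °C
ET₀ = 0.0023 × 16.19 × (30.30 + 17.8) × √16.8 = 0.0023 × 16.19 × 48.10 × 4.0988 = 7.3414 mm/d
ETc = Kc × ET₀ = 1.18 × 7.3414 = 8.6629 mm/d
Over 14 days: 8.6629 × 14 = 121.281 mm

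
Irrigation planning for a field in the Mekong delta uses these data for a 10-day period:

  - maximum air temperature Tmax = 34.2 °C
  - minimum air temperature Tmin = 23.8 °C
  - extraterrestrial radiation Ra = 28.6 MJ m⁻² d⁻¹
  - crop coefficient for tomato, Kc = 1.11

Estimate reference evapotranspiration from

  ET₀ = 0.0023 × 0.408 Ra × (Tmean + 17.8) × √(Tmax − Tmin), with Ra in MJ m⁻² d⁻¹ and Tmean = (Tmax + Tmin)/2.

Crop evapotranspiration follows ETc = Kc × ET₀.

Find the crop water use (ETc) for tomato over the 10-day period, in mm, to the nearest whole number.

45 mm

Tmean = (34.2 + 23.8)/2 = 29.00 °C
0.408 Ra = 0.408 × 28.6 = 11.6688 mm/d equivalent
ET₀ = 0.0023 × 11.6688 × (29.00 + 17.8) × √10.4 = 0.0023 × 11.6688 × 46.80 × 3.2249 = 4.0506 mm/d
ETc = Kc × ET₀ = 1.11 × 4.0506 = 4.4962 mm/d
Over 10 days: 4.4962 × 10 = 44.962 mm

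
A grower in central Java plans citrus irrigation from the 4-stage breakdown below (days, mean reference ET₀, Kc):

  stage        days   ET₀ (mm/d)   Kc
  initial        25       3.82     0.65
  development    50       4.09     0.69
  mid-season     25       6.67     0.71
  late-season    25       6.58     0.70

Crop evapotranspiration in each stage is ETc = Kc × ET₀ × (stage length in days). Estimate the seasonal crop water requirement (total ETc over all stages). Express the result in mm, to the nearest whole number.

437 mm

initial: 0.65 × 3.82 × 25 = 62.08 mm
development: 0.69 × 4.09 × 50 = 141.11 mm
mid-season: 0.71 × 6.67 × 25 = 118.39 mm
late-season: 0.70 × 6.58 × 25 = 115.15 mm
Seasonal total = 436.73 mm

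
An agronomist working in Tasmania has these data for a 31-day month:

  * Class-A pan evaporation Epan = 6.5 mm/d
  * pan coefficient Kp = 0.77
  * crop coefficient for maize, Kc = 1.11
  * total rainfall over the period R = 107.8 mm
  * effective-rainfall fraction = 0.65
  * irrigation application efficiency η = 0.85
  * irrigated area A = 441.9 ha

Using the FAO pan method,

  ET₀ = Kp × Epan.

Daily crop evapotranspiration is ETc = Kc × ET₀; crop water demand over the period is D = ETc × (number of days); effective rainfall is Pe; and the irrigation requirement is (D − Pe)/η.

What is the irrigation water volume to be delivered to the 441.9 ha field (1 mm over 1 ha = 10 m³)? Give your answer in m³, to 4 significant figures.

ET₀ = 0.77 × 6.5 = 5.0050 mm/d
ETc = Kc × ET₀ = 1.11 × 5.0050 = 5.5556 mm/d
Crop demand D = ETc × 31 d = 5.5556 × 31 = 172.224 mm
Pe = 0.65 × 107.8 = 70.070 mm
D − Pe = 172.224 − 70.070 = 102.154 mm
Gross irrigation = 102.154 / 0.85 = 120.181 mm
Volume = 120.181 mm × 441.9 ha × 10 = 531079.8 m³

531100 m³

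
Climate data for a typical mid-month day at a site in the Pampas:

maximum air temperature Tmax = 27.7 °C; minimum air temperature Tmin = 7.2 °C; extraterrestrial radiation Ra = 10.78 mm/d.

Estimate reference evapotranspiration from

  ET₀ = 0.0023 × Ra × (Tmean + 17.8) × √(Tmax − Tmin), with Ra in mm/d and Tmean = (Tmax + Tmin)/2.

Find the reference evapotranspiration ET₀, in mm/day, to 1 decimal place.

Tmean = (27.7 + 7.2)/2 = 17.45 °C
ET₀ = 0.0023 × 10.78 × (17.45 + 17.8) × √20.5 = 0.0023 × 10.78 × 35.25 × 4.5277 = 3.9572 mm/d

4.0 mm/day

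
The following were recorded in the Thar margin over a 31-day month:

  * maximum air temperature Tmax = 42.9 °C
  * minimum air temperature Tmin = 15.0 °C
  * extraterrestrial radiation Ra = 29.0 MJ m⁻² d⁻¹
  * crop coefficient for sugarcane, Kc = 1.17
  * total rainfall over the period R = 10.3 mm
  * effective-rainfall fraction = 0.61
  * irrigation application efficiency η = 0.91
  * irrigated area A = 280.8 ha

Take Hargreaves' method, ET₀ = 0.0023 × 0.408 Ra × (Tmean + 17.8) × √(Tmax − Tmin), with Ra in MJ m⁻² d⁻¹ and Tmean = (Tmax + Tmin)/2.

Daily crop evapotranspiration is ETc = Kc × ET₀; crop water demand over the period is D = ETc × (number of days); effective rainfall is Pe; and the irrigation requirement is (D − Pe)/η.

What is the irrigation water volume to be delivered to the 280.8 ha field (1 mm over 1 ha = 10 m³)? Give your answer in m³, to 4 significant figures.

732700 m³

Tmean = (42.9 + 15.0)/2 = 28.95 °C
0.408 Ra = 0.408 × 29.0 = 11.8320 mm/d equivalent
ET₀ = 0.0023 × 11.8320 × (28.95 + 17.8) × √27.9 = 0.0023 × 11.8320 × 46.75 × 5.2820 = 6.7199 mm/d
ETc = Kc × ET₀ = 1.17 × 6.7199 = 7.8623 mm/d
Crop demand D = ETc × 31 d = 7.8623 × 31 = 243.731 mm
Pe = 0.61 × 10.3 = 6.283 mm
D − Pe = 243.731 − 6.283 = 237.448 mm
Gross irrigation = 237.448 / 0.91 = 260.932 mm
Volume = 260.932 mm × 280.8 ha × 10 = 732697.1 m³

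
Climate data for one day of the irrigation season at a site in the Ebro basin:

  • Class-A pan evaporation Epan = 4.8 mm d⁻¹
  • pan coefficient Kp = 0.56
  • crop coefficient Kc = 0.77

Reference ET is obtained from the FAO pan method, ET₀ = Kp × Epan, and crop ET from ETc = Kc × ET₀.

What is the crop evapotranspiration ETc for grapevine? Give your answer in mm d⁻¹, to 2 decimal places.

2.07 mm d⁻¹

ET₀ = 0.56 × 4.8 = 2.6880 mm/d
ETc = Kc × ET₀ = 0.77 × 2.6880 = 2.0698 mm/d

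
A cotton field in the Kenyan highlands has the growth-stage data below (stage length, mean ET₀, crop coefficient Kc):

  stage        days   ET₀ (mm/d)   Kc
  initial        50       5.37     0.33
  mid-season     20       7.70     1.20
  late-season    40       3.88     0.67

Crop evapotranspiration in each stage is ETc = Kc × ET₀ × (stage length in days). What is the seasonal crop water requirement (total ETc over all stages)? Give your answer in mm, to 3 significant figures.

377 mm

initial: 0.33 × 5.37 × 50 = 88.61 mm
mid-season: 1.20 × 7.70 × 20 = 184.80 mm
late-season: 0.67 × 3.88 × 40 = 103.98 mm
Seasonal total = 377.39 mm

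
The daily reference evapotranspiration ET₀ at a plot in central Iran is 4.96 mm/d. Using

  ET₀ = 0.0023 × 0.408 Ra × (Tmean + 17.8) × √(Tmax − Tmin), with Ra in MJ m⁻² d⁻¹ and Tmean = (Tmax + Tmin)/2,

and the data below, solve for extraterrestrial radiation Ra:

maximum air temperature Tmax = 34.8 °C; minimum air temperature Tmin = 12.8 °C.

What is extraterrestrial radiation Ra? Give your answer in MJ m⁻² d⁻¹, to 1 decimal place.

27.1 MJ m⁻² d⁻¹

Tmean = (34.8+12.8)/2 = 23.80 °C; ΔT = 22.0
Ra = ET₀ / [0.0023 × 0.408 × (Tmean+17.8) × √ΔT]
   = 4.96 / (0.0023 × 0.408 × 41.60 × 4.6904) = 27.089 MJ m⁻² d⁻¹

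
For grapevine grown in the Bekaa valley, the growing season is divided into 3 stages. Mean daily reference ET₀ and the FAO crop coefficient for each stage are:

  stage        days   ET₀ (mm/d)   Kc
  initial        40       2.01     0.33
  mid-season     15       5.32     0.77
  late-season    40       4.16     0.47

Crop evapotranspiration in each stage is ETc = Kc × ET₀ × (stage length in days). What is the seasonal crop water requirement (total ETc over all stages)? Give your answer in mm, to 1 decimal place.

166.2 mm

initial: 0.33 × 2.01 × 40 = 26.53 mm
mid-season: 0.77 × 5.32 × 15 = 61.45 mm
late-season: 0.47 × 4.16 × 40 = 78.21 mm
Seasonal total = 166.19 mm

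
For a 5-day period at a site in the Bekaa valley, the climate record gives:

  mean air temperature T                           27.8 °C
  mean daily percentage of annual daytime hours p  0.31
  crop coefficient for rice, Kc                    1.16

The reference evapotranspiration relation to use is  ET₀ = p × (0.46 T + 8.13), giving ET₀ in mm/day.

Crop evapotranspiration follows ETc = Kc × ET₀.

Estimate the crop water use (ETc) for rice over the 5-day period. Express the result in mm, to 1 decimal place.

37.6 mm

ET₀ = 0.31 × (0.46 × 27.8 + 8.13) = 0.31 × 20.918 = 6.4846 mm/d
ETc = Kc × ET₀ = 1.16 × 6.4846 = 7.5221 mm/d
Over 5 days: 7.5221 × 5 = 37.611 mm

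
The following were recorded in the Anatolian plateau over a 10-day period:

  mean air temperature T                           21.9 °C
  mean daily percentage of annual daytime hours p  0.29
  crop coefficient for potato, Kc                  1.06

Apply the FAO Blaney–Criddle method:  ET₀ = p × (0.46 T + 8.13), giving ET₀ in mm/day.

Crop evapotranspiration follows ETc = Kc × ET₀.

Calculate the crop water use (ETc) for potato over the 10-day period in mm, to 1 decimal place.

56.0 mm

ET₀ = 0.29 × (0.46 × 21.9 + 8.13) = 0.29 × 18.204 = 5.2792 mm/d
ETc = Kc × ET₀ = 1.06 × 5.2792 = 5.5960 mm/d
Over 10 days: 5.5960 × 10 = 55.960 mm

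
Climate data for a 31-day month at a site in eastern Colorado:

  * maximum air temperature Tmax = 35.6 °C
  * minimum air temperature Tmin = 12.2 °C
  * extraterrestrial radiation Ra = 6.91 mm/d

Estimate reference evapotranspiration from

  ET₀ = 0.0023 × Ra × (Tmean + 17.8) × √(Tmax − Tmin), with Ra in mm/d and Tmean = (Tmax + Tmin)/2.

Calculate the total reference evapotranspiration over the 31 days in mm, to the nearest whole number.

99 mm

Tmean = (35.6 + 12.2)/2 = 23.90 °C
ET₀ = 0.0023 × 6.91 × (23.90 + 17.8) × √23.4 = 0.0023 × 6.91 × 41.70 × 4.8374 = 3.2059 mm/d
Over 31 days: 3.2059 × 31 = 99.383 mm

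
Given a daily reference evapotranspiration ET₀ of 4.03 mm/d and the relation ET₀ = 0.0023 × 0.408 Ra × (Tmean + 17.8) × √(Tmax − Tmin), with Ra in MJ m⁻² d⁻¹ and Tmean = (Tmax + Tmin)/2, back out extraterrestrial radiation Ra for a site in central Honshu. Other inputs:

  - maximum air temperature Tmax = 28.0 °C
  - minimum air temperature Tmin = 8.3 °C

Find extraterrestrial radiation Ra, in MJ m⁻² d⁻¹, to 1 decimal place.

Tmean = (28.0+8.3)/2 = 18.15 °C; ΔT = 19.7
Ra = ET₀ / [0.0023 × 0.408 × (Tmean+17.8) × √ΔT]
   = 4.03 / (0.0023 × 0.408 × 35.95 × 4.4385) = 26.914 MJ m⁻² d⁻¹

26.9 MJ m⁻² d⁻¹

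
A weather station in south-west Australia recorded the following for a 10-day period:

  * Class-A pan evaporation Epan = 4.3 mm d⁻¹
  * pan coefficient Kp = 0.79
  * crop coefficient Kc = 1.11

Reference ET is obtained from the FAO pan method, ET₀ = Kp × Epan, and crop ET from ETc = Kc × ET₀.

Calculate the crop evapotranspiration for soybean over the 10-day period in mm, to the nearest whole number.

38 mm

ET₀ = 0.79 × 4.3 = 3.3970 mm/d
ETc = Kc × ET₀ = 1.11 × 3.3970 = 3.7707 mm/d
Over 10 days: 3.7707 × 10 = 37.707 mm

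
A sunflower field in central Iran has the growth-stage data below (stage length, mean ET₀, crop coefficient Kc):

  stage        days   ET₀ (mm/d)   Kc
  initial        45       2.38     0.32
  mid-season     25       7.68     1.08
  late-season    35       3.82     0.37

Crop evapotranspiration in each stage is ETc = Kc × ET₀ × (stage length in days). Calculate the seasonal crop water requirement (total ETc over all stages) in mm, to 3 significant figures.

initial: 0.32 × 2.38 × 45 = 34.27 mm
mid-season: 1.08 × 7.68 × 25 = 207.36 mm
late-season: 0.37 × 3.82 × 35 = 49.47 mm
Seasonal total = 291.10 mm

291 mm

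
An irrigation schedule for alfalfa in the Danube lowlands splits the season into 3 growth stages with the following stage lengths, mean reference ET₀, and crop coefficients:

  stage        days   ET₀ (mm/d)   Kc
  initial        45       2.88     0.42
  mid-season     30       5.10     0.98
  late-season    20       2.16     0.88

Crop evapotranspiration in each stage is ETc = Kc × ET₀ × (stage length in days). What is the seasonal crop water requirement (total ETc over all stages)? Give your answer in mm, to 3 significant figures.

initial: 0.42 × 2.88 × 45 = 54.43 mm
mid-season: 0.98 × 5.10 × 30 = 149.94 mm
late-season: 0.88 × 2.16 × 20 = 38.02 mm
Seasonal total = 242.39 mm

242 mm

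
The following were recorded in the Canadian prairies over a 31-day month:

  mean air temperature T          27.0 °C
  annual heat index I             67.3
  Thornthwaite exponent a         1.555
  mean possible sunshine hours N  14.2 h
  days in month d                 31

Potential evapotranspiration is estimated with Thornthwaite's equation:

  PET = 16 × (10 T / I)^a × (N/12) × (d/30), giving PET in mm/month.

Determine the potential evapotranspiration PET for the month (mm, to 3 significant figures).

170 mm

10T/I = 10 × 27.0 / 67.3 = 4.0119
(10T/I)^a = 4.0119^1.555 = 8.6738
Uncorrected PET = 16 × 8.6738 = 138.781 mm
Correction = (N/12)(d/30) = (14.2/12)(31/30) = 1.2228
PET = 138.781 × 1.2228 = 169.701 mm/month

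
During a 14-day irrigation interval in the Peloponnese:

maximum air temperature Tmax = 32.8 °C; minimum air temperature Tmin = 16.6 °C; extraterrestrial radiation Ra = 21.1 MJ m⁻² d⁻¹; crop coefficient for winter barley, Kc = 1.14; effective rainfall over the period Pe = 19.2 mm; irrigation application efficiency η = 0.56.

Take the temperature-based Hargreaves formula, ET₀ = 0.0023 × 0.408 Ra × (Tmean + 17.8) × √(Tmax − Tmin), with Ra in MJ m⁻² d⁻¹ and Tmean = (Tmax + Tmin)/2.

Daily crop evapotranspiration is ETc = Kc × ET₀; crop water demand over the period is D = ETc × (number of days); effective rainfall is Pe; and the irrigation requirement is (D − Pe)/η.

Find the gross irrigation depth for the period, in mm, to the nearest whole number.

Tmean = (32.8 + 16.6)/2 = 24.70 °C
0.408 Ra = 0.408 × 21.1 = 8.6088 mm/d equivalent
ET₀ = 0.0023 × 8.6088 × (24.70 + 17.8) × √16.2 = 0.0023 × 8.6088 × 42.50 × 4.0249 = 3.3870 mm/d
ETc = Kc × ET₀ = 1.14 × 3.3870 = 3.8612 mm/d
Crop demand D = ETc × 14 d = 3.8612 × 14 = 54.057 mm
D − Pe = 54.057 − 19.2 = 34.857 mm
Gross irrigation = 34.857 / 0.56 = 62.245 mm

62 mm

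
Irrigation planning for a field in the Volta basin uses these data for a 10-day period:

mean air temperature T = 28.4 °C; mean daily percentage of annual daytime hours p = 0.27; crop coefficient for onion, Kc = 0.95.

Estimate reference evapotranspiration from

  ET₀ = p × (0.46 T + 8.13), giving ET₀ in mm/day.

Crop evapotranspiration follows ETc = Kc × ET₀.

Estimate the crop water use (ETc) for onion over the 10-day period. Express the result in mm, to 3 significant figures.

54.4 mm

ET₀ = 0.27 × (0.46 × 28.4 + 8.13) = 0.27 × 21.194 = 5.7224 mm/d
ETc = Kc × ET₀ = 0.95 × 5.7224 = 5.4363 mm/d
Over 10 days: 5.4363 × 10 = 54.363 mm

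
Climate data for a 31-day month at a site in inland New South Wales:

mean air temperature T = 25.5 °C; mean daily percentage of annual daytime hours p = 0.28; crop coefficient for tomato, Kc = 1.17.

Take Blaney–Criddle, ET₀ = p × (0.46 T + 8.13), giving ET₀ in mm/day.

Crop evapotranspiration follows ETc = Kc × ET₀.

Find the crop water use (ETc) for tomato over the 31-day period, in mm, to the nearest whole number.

202 mm

ET₀ = 0.28 × (0.46 × 25.5 + 8.13) = 0.28 × 19.860 = 5.5608 mm/d
ETc = Kc × ET₀ = 1.17 × 5.5608 = 6.5061 mm/d
Over 31 days: 6.5061 × 31 = 201.689 mm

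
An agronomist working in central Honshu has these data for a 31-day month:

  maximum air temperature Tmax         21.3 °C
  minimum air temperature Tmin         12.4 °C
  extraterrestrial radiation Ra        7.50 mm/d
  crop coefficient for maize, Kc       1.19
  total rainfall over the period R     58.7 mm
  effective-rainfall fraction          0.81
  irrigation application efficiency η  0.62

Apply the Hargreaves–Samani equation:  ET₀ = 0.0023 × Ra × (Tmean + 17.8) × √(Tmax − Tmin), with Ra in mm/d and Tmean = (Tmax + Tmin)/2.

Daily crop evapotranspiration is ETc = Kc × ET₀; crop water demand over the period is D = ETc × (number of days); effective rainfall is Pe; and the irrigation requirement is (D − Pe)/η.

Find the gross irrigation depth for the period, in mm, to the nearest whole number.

Tmean = (21.3 + 12.4)/2 = 16.85 °C
ET₀ = 0.0023 × 7.50 × (16.85 + 17.8) × √8.9 = 0.0023 × 7.50 × 34.65 × 2.9833 = 1.7832 mm/d
ETc = Kc × ET₀ = 1.19 × 1.7832 = 2.1220 mm/d
Crop demand D = ETc × 31 d = 2.1220 × 31 = 65.782 mm
Pe = 0.81 × 58.7 = 47.547 mm
D − Pe = 65.782 − 47.547 = 18.235 mm
Gross irrigation = 18.235 / 0.62 = 29.411 mm

29 mm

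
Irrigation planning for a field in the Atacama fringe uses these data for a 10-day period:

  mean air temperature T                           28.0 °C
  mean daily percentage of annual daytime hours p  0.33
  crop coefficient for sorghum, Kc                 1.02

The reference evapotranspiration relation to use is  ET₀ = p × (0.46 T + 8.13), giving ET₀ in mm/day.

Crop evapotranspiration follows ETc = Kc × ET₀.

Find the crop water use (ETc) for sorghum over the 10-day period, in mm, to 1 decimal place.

70.7 mm

ET₀ = 0.33 × (0.46 × 28.0 + 8.13) = 0.33 × 21.010 = 6.9333 mm/d
ETc = Kc × ET₀ = 1.02 × 6.9333 = 7.0720 mm/d
Over 10 days: 7.0720 × 10 = 70.720 mm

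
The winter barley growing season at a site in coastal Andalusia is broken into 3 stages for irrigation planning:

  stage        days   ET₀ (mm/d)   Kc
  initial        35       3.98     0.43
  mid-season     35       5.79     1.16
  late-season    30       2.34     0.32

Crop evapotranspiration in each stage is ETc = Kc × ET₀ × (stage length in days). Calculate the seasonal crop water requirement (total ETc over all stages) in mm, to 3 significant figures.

initial: 0.43 × 3.98 × 35 = 59.90 mm
mid-season: 1.16 × 5.79 × 35 = 235.07 mm
late-season: 0.32 × 2.34 × 30 = 22.46 mm
Seasonal total = 317.43 mm

317 mm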